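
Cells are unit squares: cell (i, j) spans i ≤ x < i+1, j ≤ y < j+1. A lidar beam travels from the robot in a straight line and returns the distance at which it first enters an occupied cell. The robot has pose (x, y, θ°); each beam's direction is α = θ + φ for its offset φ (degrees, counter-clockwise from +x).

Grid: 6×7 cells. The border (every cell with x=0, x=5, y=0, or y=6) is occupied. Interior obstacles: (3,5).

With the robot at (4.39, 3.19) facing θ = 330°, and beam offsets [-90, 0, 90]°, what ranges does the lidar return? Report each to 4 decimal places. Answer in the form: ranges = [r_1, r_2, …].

beam 1: φ=-90°, α=240°
  direction (-0.5000, -0.8660); cell (4,3); t to first gridline: x 0.7800, y 0.2194 (then +2.0000 / +1.1547)
    (4,2) via y @ 0.2194
    (3,2) via x @ 0.7800
    (3,1) via y @ 1.3741
    (3,0) via y @ 2.5288  # hit
  → r_1 = 2.5288
beam 2: φ=0°, α=330°
  direction (0.8660, -0.5000); cell (4,3); t to first gridline: x 0.7044, y 0.3800 (then +1.1547 / +2.0000)
    (4,2) via y @ 0.3800
    (5,2) via x @ 0.7044  # hit
  → r_2 = 0.7044
beam 3: φ=90°, α=60°
  direction (0.5000, 0.8660); cell (4,3); t to first gridline: x 1.2200, y 0.9353 (then +2.0000 / +1.1547)
    (4,4) via y @ 0.9353
    (5,4) via x @ 1.2200  # hit
  → r_3 = 1.2200

ranges = [2.5288, 0.7044, 1.2200]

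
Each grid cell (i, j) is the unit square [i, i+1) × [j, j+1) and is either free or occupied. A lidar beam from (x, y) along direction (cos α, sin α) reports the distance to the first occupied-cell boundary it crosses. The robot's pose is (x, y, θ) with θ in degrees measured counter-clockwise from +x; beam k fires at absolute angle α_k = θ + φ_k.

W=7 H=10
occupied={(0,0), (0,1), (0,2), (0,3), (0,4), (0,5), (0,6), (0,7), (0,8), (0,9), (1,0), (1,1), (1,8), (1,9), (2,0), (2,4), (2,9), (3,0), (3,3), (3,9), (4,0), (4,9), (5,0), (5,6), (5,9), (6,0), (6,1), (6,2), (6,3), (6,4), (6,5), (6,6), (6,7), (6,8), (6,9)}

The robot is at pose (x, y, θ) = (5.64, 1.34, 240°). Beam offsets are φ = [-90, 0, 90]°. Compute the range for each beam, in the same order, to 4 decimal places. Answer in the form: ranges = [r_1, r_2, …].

ranges = [5.3578, 0.3926, 0.4157]

beam 1: φ=-90°, α=150°
  d=(-0.8660,0.5000)  start (5,1)  tX=0.7390 tY=1.3200  stride 1/|dx|=1.1547 1/|dy|=2.0000
    cross x-line → (4,1), t=0.7390
    cross y-line → (4,2), t=1.3200
    cross x-line → (3,2), t=1.8937
    cross x-line → (2,2), t=3.0484
    cross y-line → (2,3), t=3.3200
    cross x-line → (1,3), t=4.2031
    cross y-line → (1,4), t=5.3200
    cross x-line → (0,4), t=5.3578 (wall)
  → r_1 = 5.3578
beam 2: φ=0°, α=240°
  d=(-0.5000,-0.8660)  start (5,1)  tX=1.2800 tY=0.3926  stride 1/|dx|=2.0000 1/|dy|=1.1547
    cross y-line → (5,0), t=0.3926 (wall)
  → r_2 = 0.3926
beam 3: φ=90°, α=330°
  d=(0.8660,-0.5000)  start (5,1)  tX=0.4157 tY=0.6800  stride 1/|dx|=1.1547 1/|dy|=2.0000
    cross x-line → (6,1), t=0.4157 (wall)
  → r_3 = 0.4157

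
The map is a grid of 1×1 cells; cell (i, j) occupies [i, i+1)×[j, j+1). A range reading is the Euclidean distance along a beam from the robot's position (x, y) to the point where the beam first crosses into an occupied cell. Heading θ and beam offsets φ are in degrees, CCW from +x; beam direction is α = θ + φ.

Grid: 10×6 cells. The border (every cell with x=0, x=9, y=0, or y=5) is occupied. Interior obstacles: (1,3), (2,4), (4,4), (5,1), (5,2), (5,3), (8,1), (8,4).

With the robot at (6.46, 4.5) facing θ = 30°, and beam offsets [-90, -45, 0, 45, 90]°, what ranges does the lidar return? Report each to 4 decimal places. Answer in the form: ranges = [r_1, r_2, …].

beam 1: φ=-90°, α=300°
  d=(0.5000,-0.8660)  start (6,4)  tX=1.0800 tY=0.5774  stride 1/|dx|=2.0000 1/|dy|=1.1547
    cross y-line → (6,3), t=0.5774
    cross x-line → (7,3), t=1.0800
    cross y-line → (7,2), t=1.7321
    cross y-line → (7,1), t=2.8868
    cross x-line → (8,1), t=3.0800 (wall)
  → r_1 = 3.0800
beam 2: φ=-45°, α=345°
  d=(0.9659,-0.2588)  start (6,4)  tX=0.5590 tY=1.9319  stride 1/|dx|=1.0353 1/|dy|=3.8637
    cross x-line → (7,4), t=0.5590
    cross x-line → (8,4), t=1.5943 (wall)
  → r_2 = 1.5943
beam 3: φ=0°, α=30°
  d=(0.8660,0.5000)  start (6,4)  tX=0.6235 tY=1.0000  stride 1/|dx|=1.1547 1/|dy|=2.0000
    cross x-line → (7,4), t=0.6235
    cross y-line → (7,5), t=1.0000 (wall)
  → r_3 = 1.0000
beam 4: φ=45°, α=75°
  d=(0.2588,0.9659)  start (6,4)  tX=2.0864 tY=0.5176  stride 1/|dx|=3.8637 1/|dy|=1.0353
    cross y-line → (6,5), t=0.5176 (wall)
  → r_4 = 0.5176
beam 5: φ=90°, α=120°
  d=(-0.5000,0.8660)  start (6,4)  tX=0.9200 tY=0.5774  stride 1/|dx|=2.0000 1/|dy|=1.1547
    cross y-line → (6,5), t=0.5774 (wall)
  → r_5 = 0.5774

ranges = [3.0800, 1.5943, 1.0000, 0.5176, 0.5774]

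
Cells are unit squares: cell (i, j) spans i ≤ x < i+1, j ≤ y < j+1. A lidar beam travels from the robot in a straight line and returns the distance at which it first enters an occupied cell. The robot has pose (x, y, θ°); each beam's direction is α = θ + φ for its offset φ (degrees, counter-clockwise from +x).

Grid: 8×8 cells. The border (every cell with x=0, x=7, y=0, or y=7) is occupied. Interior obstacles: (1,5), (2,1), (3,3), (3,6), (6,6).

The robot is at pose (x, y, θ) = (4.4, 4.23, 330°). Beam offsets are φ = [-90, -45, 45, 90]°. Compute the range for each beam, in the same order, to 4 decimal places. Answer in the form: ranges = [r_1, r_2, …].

ranges = [0.8000, 3.3439, 2.6917, 3.1985]

beam 1: φ=-90°, α=240°
  dir = (cos 240°, sin 240°) = (-0.5000, -0.8660); from cell (4,4)
  next x-line at t=0.8000, next y-line at t=0.2656; Δt_x=2.0000, Δt_y=1.1547
    y: enter (4,3) at t=0.2656
    x: enter (3,3) at t=0.8000 ← occupied
  → r_1 = 0.8000
beam 2: φ=-45°, α=285°
  dir = (cos 285°, sin 285°) = (0.2588, -0.9659); from cell (4,4)
  next x-line at t=2.3182, next y-line at t=0.2381; Δt_x=3.8637, Δt_y=1.0353
    y: enter (4,3) at t=0.2381
    y: enter (4,2) at t=1.2734
    y: enter (4,1) at t=2.3087
    x: enter (5,1) at t=2.3182
    y: enter (5,0) at t=3.3439 ← occupied
  → r_2 = 3.3439
beam 3: φ=45°, α=15°
  dir = (cos 15°, sin 15°) = (0.9659, 0.2588); from cell (4,4)
  next x-line at t=0.6212, next y-line at t=2.9751; Δt_x=1.0353, Δt_y=3.8637
    x: enter (5,4) at t=0.6212
    x: enter (6,4) at t=1.6564
    x: enter (7,4) at t=2.6917 ← occupied
  → r_3 = 2.6917
beam 4: φ=90°, α=60°
  dir = (cos 60°, sin 60°) = (0.5000, 0.8660); from cell (4,4)
  next x-line at t=1.2000, next y-line at t=0.8891; Δt_x=2.0000, Δt_y=1.1547
    y: enter (4,5) at t=0.8891
    x: enter (5,5) at t=1.2000
    y: enter (5,6) at t=2.0438
    y: enter (5,7) at t=3.1985 ← occupied
  → r_4 = 3.1985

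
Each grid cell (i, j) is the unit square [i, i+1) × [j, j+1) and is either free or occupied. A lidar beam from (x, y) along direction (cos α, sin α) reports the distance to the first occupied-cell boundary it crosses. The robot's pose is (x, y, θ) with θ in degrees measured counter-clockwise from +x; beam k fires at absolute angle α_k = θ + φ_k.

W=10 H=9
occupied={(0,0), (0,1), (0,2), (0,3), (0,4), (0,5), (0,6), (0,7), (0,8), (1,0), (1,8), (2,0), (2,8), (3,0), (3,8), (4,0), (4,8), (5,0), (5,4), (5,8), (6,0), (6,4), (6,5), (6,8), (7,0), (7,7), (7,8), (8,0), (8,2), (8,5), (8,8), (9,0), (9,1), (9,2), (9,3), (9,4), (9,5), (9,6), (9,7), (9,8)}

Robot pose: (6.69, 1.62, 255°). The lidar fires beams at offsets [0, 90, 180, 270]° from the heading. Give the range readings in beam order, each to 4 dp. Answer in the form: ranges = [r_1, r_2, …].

beam 1: φ=0°, α=255°
  d=(-0.2588,-0.9659)  start (6,1)  tX=2.6660 tY=0.6419  stride 1/|dx|=3.8637 1/|dy|=1.0353
    cross y-line → (6,0), t=0.6419 (wall)
  → r_1 = 0.6419
beam 2: φ=90°, α=345°
  d=(0.9659,-0.2588)  start (6,1)  tX=0.3209 tY=2.3955  stride 1/|dx|=1.0353 1/|dy|=3.8637
    cross x-line → (7,1), t=0.3209
    cross x-line → (8,1), t=1.3562
    cross x-line → (9,1), t=2.3915 (wall)
  → r_2 = 2.3915
beam 3: φ=180°, α=75°
  d=(0.2588,0.9659)  start (6,1)  tX=1.1977 tY=0.3934  stride 1/|dx|=3.8637 1/|dy|=1.0353
    cross y-line → (6,2), t=0.3934
    cross x-line → (7,2), t=1.1977
    cross y-line → (7,3), t=1.4287
    cross y-line → (7,4), t=2.4640
    cross y-line → (7,5), t=3.4992
    cross y-line → (7,6), t=4.5345
    cross x-line → (8,6), t=5.0615
    cross y-line → (8,7), t=5.5698
    cross y-line → (8,8), t=6.6051 (wall)
  → r_3 = 6.6051
beam 4: φ=270°, α=165°
  d=(-0.9659,0.2588)  start (6,1)  tX=0.7143 tY=1.4682  stride 1/|dx|=1.0353 1/|dy|=3.8637
    cross x-line → (5,1), t=0.7143
    cross y-line → (5,2), t=1.4682
    cross x-line → (4,2), t=1.7496
    cross x-line → (3,2), t=2.7849
    cross x-line → (2,2), t=3.8202
    cross x-line → (1,2), t=4.8554
    cross y-line → (1,3), t=5.3319
    cross x-line → (0,3), t=5.8907 (wall)
  → r_4 = 5.8907

ranges = [0.6419, 2.3915, 6.6051, 5.8907]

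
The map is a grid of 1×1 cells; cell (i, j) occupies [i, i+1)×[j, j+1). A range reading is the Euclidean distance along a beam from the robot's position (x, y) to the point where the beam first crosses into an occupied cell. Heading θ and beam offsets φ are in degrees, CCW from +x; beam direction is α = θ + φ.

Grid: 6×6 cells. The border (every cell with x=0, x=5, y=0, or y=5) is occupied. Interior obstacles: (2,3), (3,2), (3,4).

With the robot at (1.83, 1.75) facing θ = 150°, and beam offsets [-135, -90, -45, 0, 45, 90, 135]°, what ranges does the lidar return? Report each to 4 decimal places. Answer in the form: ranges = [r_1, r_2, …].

beam 1: φ=-135°, α=15°
  d=(0.9659,0.2588)  start (1,1)  tX=0.1760 tY=0.9659  stride 1/|dx|=1.0353 1/|dy|=3.8637
    cross x-line → (2,1), t=0.1760
    cross y-line → (2,2), t=0.9659
    cross x-line → (3,2), t=1.2113 (wall)
  → r_1 = 1.2113
beam 2: φ=-90°, α=60°
  d=(0.5000,0.8660)  start (1,1)  tX=0.3400 tY=0.2887  stride 1/|dx|=2.0000 1/|dy|=1.1547
    cross y-line → (1,2), t=0.2887
    cross x-line → (2,2), t=0.3400
    cross y-line → (2,3), t=1.4434 (wall)
  → r_2 = 1.4434
beam 3: φ=-45°, α=105°
  d=(-0.2588,0.9659)  start (1,1)  tX=3.2069 tY=0.2588  stride 1/|dx|=3.8637 1/|dy|=1.0353
    cross y-line → (1,2), t=0.2588
    cross y-line → (1,3), t=1.2941
    cross y-line → (1,4), t=2.3294
    cross x-line → (0,4), t=3.2069 (wall)
  → r_3 = 3.2069
beam 4: φ=0°, α=150°
  d=(-0.8660,0.5000)  start (1,1)  tX=0.9584 tY=0.5000  stride 1/|dx|=1.1547 1/|dy|=2.0000
    cross y-line → (1,2), t=0.5000
    cross x-line → (0,2), t=0.9584 (wall)
  → r_4 = 0.9584
beam 5: φ=45°, α=195°
  d=(-0.9659,-0.2588)  start (1,1)  tX=0.8593 tY=2.8978  stride 1/|dx|=1.0353 1/|dy|=3.8637
    cross x-line → (0,1), t=0.8593 (wall)
  → r_5 = 0.8593
beam 6: φ=90°, α=240°
  d=(-0.5000,-0.8660)  start (1,1)  tX=1.6600 tY=0.8660  stride 1/|dx|=2.0000 1/|dy|=1.1547
    cross y-line → (1,0), t=0.8660 (wall)
  → r_6 = 0.8660
beam 7: φ=135°, α=285°
  d=(0.2588,-0.9659)  start (1,1)  tX=0.6568 tY=0.7765  stride 1/|dx|=3.8637 1/|dy|=1.0353
    cross x-line → (2,1), t=0.6568
    cross y-line → (2,0), t=0.7765 (wall)
  → r_7 = 0.7765

ranges = [1.2113, 1.4434, 3.2069, 0.9584, 0.8593, 0.8660, 0.7765]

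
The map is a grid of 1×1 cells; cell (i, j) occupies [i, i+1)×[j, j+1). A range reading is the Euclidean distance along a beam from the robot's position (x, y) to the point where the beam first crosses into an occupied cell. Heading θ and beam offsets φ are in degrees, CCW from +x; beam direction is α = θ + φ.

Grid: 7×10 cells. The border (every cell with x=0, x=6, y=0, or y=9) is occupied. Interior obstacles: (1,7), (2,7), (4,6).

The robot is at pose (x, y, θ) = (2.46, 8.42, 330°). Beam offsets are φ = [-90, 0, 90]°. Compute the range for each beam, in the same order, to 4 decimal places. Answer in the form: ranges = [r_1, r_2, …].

beam 1: φ=-90°, α=240°
  cosα=-0.5000 sinα=-0.8660 | (2,8) | tMaxX 0.9200 tMaxY 0.4850 | tΔX 2.0000 tΔY 1.1547
    t=0.4850 [y] (2,7) — stop
  → r_1 = 0.4850
beam 2: φ=0°, α=330°
  cosα=0.8660 sinα=-0.5000 | (2,8) | tMaxX 0.6235 tMaxY 0.8400 | tΔX 1.1547 tΔY 2.0000
    t=0.6235 [x] (3,8)
    t=0.8400 [y] (3,7)
    t=1.7782 [x] (4,7)
    t=2.8400 [y] (4,6) — stop
  → r_2 = 2.8400
beam 3: φ=90°, α=60°
  cosα=0.5000 sinα=0.8660 | (2,8) | tMaxX 1.0800 tMaxY 0.6697 | tΔX 2.0000 tΔY 1.1547
    t=0.6697 [y] (2,9) — stop
  → r_3 = 0.6697

ranges = [0.4850, 2.8400, 0.6697]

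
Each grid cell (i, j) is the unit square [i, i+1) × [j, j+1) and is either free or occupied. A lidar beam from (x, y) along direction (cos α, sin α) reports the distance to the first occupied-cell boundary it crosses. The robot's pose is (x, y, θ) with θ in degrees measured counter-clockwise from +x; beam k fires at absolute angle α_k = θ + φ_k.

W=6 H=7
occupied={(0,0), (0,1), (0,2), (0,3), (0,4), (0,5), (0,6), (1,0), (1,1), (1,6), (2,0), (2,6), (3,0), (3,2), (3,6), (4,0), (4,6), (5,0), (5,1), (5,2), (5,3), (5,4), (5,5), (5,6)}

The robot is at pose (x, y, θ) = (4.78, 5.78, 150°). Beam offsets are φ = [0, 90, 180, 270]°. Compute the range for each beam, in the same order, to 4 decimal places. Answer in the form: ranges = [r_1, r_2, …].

beam 1: φ=0°, α=150°
  direction (-0.8660, 0.5000); cell (4,5); t to first gridline: x 0.9007, y 0.4400 (then +1.1547 / +2.0000)
    (4,6) via y @ 0.4400  # hit
  → r_1 = 0.4400
beam 2: φ=90°, α=240°
  direction (-0.5000, -0.8660); cell (4,5); t to first gridline: x 1.5600, y 0.9007 (then +2.0000 / +1.1547)
    (4,4) via y @ 0.9007
    (3,4) via x @ 1.5600
    (3,3) via y @ 2.0554
    (3,2) via y @ 3.2101  # hit
  → r_2 = 3.2101
beam 3: φ=180°, α=330°
  direction (0.8660, -0.5000); cell (4,5); t to first gridline: x 0.2540, y 1.5600 (then +1.1547 / +2.0000)
    (5,5) via x @ 0.2540  # hit
  → r_3 = 0.2540
beam 4: φ=270°, α=60°
  direction (0.5000, 0.8660); cell (4,5); t to first gridline: x 0.4400, y 0.2540 (then +2.0000 / +1.1547)
    (4,6) via y @ 0.2540  # hit
  → r_4 = 0.2540

ranges = [0.4400, 3.2101, 0.2540, 0.2540]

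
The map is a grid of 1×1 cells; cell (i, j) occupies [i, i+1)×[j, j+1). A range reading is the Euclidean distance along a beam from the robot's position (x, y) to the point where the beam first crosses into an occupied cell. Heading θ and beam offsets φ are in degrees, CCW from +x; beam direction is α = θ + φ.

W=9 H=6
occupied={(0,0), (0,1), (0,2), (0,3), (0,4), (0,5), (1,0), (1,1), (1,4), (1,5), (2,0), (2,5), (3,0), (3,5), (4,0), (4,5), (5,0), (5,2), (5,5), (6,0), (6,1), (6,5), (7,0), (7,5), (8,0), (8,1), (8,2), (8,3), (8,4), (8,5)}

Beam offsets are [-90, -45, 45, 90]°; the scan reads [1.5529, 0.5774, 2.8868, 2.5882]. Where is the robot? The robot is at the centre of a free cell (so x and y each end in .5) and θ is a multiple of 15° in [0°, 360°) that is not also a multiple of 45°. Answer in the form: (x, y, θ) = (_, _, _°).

(x, y, θ) = (4.5, 2.5, 15°)

The pose lattice has 24·16 = 384 candidates. Test each by forward raycasting.
  (4.5, 3.5, 240°): beam 1 = 2.8868 ≠ 1.5529 ✗
  (4.5, 3.5, 150°): beam 1 = 1.7321 ≠ 1.5529 ✗
  (6.5, 2.5, 330°): beam 1 = 0.5774 ≠ 1.5529 ✗
  (7.5, 2.5, 105°): beam 1 = 0.5176 ≠ 1.5529 ✗
  …
  (4.5, 2.5, 15°): r_1=1.5529, r_2=0.5774, r_3=2.8868, r_4=2.5882 — all match ✓
Unique over the lattice → pose = (4.5, 2.5, 15°).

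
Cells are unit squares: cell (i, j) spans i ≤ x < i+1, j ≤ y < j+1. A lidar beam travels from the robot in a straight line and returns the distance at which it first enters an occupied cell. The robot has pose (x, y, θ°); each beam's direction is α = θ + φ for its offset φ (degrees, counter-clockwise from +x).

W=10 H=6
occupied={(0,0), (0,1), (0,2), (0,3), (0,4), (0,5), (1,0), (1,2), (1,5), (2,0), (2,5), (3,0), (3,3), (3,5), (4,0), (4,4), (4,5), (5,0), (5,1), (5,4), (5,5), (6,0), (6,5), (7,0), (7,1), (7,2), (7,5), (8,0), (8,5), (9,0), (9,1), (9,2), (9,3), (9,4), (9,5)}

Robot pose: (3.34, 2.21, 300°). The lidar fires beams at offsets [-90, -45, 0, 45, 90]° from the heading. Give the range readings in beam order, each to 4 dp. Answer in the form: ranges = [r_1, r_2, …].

beam 1: φ=-90°, α=210°
  dir = (cos 210°, sin 210°) = (-0.8660, -0.5000); from cell (3,2)
  next x-line at t=0.3926, next y-line at t=0.4200; Δt_x=1.1547, Δt_y=2.0000
    x: enter (2,2) at t=0.3926
    y: enter (2,1) at t=0.4200
    x: enter (1,1) at t=1.5473
    y: enter (1,0) at t=2.4200 ← occupied
  → r_1 = 2.4200
beam 2: φ=-45°, α=255°
  dir = (cos 255°, sin 255°) = (-0.2588, -0.9659); from cell (3,2)
  next x-line at t=1.3137, next y-line at t=0.2174; Δt_x=3.8637, Δt_y=1.0353
    y: enter (3,1) at t=0.2174
    y: enter (3,0) at t=1.2527 ← occupied
  → r_2 = 1.2527
beam 3: φ=0°, α=300°
  dir = (cos 300°, sin 300°) = (0.5000, -0.8660); from cell (3,2)
  next x-line at t=1.3200, next y-line at t=0.2425; Δt_x=2.0000, Δt_y=1.1547
    y: enter (3,1) at t=0.2425
    x: enter (4,1) at t=1.3200
    y: enter (4,0) at t=1.3972 ← occupied
  → r_3 = 1.3972
beam 4: φ=45°, α=345°
  dir = (cos 345°, sin 345°) = (0.9659, -0.2588); from cell (3,2)
  next x-line at t=0.6833, next y-line at t=0.8114; Δt_x=1.0353, Δt_y=3.8637
    x: enter (4,2) at t=0.6833
    y: enter (4,1) at t=0.8114
    x: enter (5,1) at t=1.7186 ← occupied
  → r_4 = 1.7186
beam 5: φ=90°, α=30°
  dir = (cos 30°, sin 30°) = (0.8660, 0.5000); from cell (3,2)
  next x-line at t=0.7621, next y-line at t=1.5800; Δt_x=1.1547, Δt_y=2.0000
    x: enter (4,2) at t=0.7621
    y: enter (4,3) at t=1.5800
    x: enter (5,3) at t=1.9168
    x: enter (6,3) at t=3.0715
    y: enter (6,4) at t=3.5800
    x: enter (7,4) at t=4.2262
    x: enter (8,4) at t=5.3809
    y: enter (8,5) at t=5.5800 ← occupied
  → r_5 = 5.5800

ranges = [2.4200, 1.2527, 1.3972, 1.7186, 5.5800]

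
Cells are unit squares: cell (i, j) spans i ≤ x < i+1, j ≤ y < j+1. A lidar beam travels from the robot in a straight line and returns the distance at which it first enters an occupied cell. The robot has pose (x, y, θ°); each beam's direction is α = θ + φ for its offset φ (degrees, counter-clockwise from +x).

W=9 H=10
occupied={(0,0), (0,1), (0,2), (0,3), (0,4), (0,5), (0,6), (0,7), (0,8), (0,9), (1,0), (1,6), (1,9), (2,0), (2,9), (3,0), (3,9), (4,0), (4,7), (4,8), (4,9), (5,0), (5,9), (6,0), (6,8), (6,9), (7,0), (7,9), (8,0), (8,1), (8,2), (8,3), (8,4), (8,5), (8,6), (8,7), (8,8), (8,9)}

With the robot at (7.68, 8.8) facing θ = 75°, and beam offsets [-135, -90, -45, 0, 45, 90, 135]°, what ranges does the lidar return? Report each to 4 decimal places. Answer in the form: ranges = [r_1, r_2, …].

ranges = [0.6400, 0.3313, 0.3695, 0.2071, 0.2309, 0.7040, 0.7852]

beam 1: φ=-135°, α=300°
  cosα=0.5000 sinα=-0.8660 | (7,8) | tMaxX 0.6400 tMaxY 0.9238 | tΔX 2.0000 tΔY 1.1547
    t=0.6400 [x] (8,8) — stop
  → r_1 = 0.6400
beam 2: φ=-90°, α=345°
  cosα=0.9659 sinα=-0.2588 | (7,8) | tMaxX 0.3313 tMaxY 3.0910 | tΔX 1.0353 tΔY 3.8637
    t=0.3313 [x] (8,8) — stop
  → r_2 = 0.3313
beam 3: φ=-45°, α=30°
  cosα=0.8660 sinα=0.5000 | (7,8) | tMaxX 0.3695 tMaxY 0.4000 | tΔX 1.1547 tΔY 2.0000
    t=0.3695 [x] (8,8) — stop
  → r_3 = 0.3695
beam 4: φ=0°, α=75°
  cosα=0.2588 sinα=0.9659 | (7,8) | tMaxX 1.2364 tMaxY 0.2071 | tΔX 3.8637 tΔY 1.0353
    t=0.2071 [y] (7,9) — stop
  → r_4 = 0.2071
beam 5: φ=45°, α=120°
  cosα=-0.5000 sinα=0.8660 | (7,8) | tMaxX 1.3600 tMaxY 0.2309 | tΔX 2.0000 tΔY 1.1547
    t=0.2309 [y] (7,9) — stop
  → r_5 = 0.2309
beam 6: φ=90°, α=165°
  cosα=-0.9659 sinα=0.2588 | (7,8) | tMaxX 0.7040 tMaxY 0.7727 | tΔX 1.0353 tΔY 3.8637
    t=0.7040 [x] (6,8) — stop
  → r_6 = 0.7040
beam 7: φ=135°, α=210°
  cosα=-0.8660 sinα=-0.5000 | (7,8) | tMaxX 0.7852 tMaxY 1.6000 | tΔX 1.1547 tΔY 2.0000
    t=0.7852 [x] (6,8) — stop
  → r_7 = 0.7852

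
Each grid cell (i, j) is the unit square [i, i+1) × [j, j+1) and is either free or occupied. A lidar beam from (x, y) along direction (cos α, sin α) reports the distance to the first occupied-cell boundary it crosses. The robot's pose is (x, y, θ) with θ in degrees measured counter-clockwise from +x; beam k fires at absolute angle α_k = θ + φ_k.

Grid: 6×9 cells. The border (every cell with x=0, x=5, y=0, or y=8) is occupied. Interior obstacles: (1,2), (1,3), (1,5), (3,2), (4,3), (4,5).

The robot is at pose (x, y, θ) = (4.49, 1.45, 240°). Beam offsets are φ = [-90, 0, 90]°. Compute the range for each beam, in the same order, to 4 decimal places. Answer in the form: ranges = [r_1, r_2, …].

beam 1: φ=-90°, α=150°
  direction (-0.8660, 0.5000); cell (4,1); t to first gridline: x 0.5658, y 1.1000 (then +1.1547 / +2.0000)
    (3,1) via x @ 0.5658
    (3,2) via y @ 1.1000  # hit
  → r_1 = 1.1000
beam 2: φ=0°, α=240°
  direction (-0.5000, -0.8660); cell (4,1); t to first gridline: x 0.9800, y 0.5196 (then +2.0000 / +1.1547)
    (4,0) via y @ 0.5196  # hit
  → r_2 = 0.5196
beam 3: φ=90°, α=330°
  direction (0.8660, -0.5000); cell (4,1); t to first gridline: x 0.5889, y 0.9000 (then +1.1547 / +2.0000)
    (5,1) via x @ 0.5889  # hit
  → r_3 = 0.5889

ranges = [1.1000, 0.5196, 0.5889]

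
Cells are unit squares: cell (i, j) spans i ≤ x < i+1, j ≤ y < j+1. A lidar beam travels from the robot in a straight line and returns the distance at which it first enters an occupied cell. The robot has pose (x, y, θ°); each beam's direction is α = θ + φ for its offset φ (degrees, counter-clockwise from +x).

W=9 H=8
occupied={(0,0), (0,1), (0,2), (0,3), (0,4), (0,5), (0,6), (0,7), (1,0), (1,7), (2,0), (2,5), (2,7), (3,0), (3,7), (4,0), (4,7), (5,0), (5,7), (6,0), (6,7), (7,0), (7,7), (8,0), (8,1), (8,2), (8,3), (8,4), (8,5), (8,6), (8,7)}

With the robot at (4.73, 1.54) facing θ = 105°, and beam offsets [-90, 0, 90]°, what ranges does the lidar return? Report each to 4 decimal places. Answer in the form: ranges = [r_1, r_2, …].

ranges = [3.3854, 5.6526, 2.0864]

beam 1: φ=-90°, α=15°
  cosα=0.9659 sinα=0.2588 | (4,1) | tMaxX 0.2795 tMaxY 1.7773 | tΔX 1.0353 tΔY 3.8637
    t=0.2795 [x] (5,1)
    t=1.3148 [x] (6,1)
    t=1.7773 [y] (6,2)
    t=2.3501 [x] (7,2)
    t=3.3854 [x] (8,2) — stop
  → r_1 = 3.3854
beam 2: φ=0°, α=105°
  cosα=-0.2588 sinα=0.9659 | (4,1) | tMaxX 2.8205 tMaxY 0.4762 | tΔX 3.8637 tΔY 1.0353
    t=0.4762 [y] (4,2)
    t=1.5115 [y] (4,3)
    t=2.5468 [y] (4,4)
    t=2.8205 [x] (3,4)
    t=3.5821 [y] (3,5)
    t=4.6173 [y] (3,6)
    t=5.6526 [y] (3,7) — stop
  → r_2 = 5.6526
beam 3: φ=90°, α=195°
  cosα=-0.9659 sinα=-0.2588 | (4,1) | tMaxX 0.7558 tMaxY 2.0864 | tΔX 1.0353 tΔY 3.8637
    t=0.7558 [x] (3,1)
    t=1.7910 [x] (2,1)
    t=2.0864 [y] (2,0) — stop
  → r_3 = 2.0864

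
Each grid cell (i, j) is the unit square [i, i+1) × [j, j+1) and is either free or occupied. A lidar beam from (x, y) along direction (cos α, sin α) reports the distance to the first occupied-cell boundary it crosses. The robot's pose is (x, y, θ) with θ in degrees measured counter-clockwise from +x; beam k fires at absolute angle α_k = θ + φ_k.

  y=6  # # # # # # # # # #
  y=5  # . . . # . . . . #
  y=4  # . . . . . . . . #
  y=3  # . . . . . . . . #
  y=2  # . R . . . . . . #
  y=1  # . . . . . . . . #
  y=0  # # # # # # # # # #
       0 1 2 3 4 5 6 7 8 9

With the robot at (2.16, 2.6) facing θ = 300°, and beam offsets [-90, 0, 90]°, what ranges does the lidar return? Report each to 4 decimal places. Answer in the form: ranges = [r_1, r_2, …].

ranges = [1.3395, 1.8475, 6.8000]

beam 1: φ=-90°, α=210°
  direction (-0.8660, -0.5000); cell (2,2); t to first gridline: x 0.1848, y 1.2000 (then +1.1547 / +2.0000)
    (1,2) via x @ 0.1848
    (1,1) via y @ 1.2000
    (0,1) via x @ 1.3395  # hit
  → r_1 = 1.3395
beam 2: φ=0°, α=300°
  direction (0.5000, -0.8660); cell (2,2); t to first gridline: x 1.6800, y 0.6928 (then +2.0000 / +1.1547)
    (2,1) via y @ 0.6928
    (3,1) via x @ 1.6800
    (3,0) via y @ 1.8475  # hit
  → r_2 = 1.8475
beam 3: φ=90°, α=30°
  direction (0.8660, 0.5000); cell (2,2); t to first gridline: x 0.9699, y 0.8000 (then +1.1547 / +2.0000)
    (2,3) via y @ 0.8000
    (3,3) via x @ 0.9699
    (4,3) via x @ 2.1246
    (4,4) via y @ 2.8000
    (5,4) via x @ 3.2793
    (6,4) via x @ 4.4341
    (6,5) via y @ 4.8000
    (7,5) via x @ 5.5888
    (8,5) via x @ 6.7435
    (8,6) via y @ 6.8000  # hit
  → r_3 = 6.8000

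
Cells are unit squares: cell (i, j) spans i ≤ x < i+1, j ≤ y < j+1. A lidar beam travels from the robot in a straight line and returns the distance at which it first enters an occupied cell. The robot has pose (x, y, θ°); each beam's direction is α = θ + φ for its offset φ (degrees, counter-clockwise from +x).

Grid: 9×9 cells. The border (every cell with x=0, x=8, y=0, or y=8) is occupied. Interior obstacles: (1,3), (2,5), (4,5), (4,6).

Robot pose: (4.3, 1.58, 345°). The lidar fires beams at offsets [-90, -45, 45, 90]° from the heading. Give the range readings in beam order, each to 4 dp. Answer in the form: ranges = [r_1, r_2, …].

ranges = [0.6005, 0.6697, 4.2724, 6.6465]

beam 1: φ=-90°, α=255°
  cosα=-0.2588 sinα=-0.9659 | (4,1) | tMaxX 1.1591 tMaxY 0.6005 | tΔX 3.8637 tΔY 1.0353
    t=0.6005 [y] (4,0) — stop
  → r_1 = 0.6005
beam 2: φ=-45°, α=300°
  cosα=0.5000 sinα=-0.8660 | (4,1) | tMaxX 1.4000 tMaxY 0.6697 | tΔX 2.0000 tΔY 1.1547
    t=0.6697 [y] (4,0) — stop
  → r_2 = 0.6697
beam 3: φ=45°, α=30°
  cosα=0.8660 sinα=0.5000 | (4,1) | tMaxX 0.8083 tMaxY 0.8400 | tΔX 1.1547 tΔY 2.0000
    t=0.8083 [x] (5,1)
    t=0.8400 [y] (5,2)
    t=1.9630 [x] (6,2)
    t=2.8400 [y] (6,3)
    t=3.1177 [x] (7,3)
    t=4.2724 [x] (8,3) — stop
  → r_3 = 4.2724
beam 4: φ=90°, α=75°
  cosα=0.2588 sinα=0.9659 | (4,1) | tMaxX 2.7046 tMaxY 0.4348 | tΔX 3.8637 tΔY 1.0353
    t=0.4348 [y] (4,2)
    t=1.4701 [y] (4,3)
    t=2.5054 [y] (4,4)
    t=2.7046 [x] (5,4)
    t=3.5406 [y] (5,5)
    t=4.5759 [y] (5,6)
    t=5.6112 [y] (5,7)
    t=6.5683 [x] (6,7)
    t=6.6465 [y] (6,8) — stop
  → r_4 = 6.6465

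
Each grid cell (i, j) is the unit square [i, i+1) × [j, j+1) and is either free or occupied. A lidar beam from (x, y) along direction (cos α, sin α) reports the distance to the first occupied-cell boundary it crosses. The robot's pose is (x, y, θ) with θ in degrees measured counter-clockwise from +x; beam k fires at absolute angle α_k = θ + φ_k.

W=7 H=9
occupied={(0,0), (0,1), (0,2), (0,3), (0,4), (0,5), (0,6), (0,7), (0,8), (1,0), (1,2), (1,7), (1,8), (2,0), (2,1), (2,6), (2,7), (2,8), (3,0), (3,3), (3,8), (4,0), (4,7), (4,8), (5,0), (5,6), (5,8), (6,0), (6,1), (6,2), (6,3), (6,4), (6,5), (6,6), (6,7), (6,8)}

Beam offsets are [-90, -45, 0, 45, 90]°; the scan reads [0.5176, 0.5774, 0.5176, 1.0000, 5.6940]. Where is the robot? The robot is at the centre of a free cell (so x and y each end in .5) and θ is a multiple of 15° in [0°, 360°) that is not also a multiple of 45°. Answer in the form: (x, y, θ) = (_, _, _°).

(x, y, θ) = (5.5, 1.5, 15°)

Candidates: 27 free-cell centres × 16 headings = 432 poses. Raycast each; keep the one whose scan matches to 4 dp.
  (2.5, 2.5, 60°): beam 1 = 3.0000 ≠ 0.5176 ✗
  (3.5, 4.5, 195°): beam 1 = 1.9319 ≠ 0.5176 ✗
  (1.5, 4.5, 285°): beam 2 = 1.0000 ≠ 0.5774 ✗
  (5.5, 1.5, 330°): beam 1 = 0.5774 ≠ 0.5176 ✗
  …
  (5.5, 1.5, 15°): r_1=0.5176, r_2=0.5774, r_3=0.5176, r_4=1.0000, r_5=5.6940 — all match ✓
No second candidate reproduces the full scan.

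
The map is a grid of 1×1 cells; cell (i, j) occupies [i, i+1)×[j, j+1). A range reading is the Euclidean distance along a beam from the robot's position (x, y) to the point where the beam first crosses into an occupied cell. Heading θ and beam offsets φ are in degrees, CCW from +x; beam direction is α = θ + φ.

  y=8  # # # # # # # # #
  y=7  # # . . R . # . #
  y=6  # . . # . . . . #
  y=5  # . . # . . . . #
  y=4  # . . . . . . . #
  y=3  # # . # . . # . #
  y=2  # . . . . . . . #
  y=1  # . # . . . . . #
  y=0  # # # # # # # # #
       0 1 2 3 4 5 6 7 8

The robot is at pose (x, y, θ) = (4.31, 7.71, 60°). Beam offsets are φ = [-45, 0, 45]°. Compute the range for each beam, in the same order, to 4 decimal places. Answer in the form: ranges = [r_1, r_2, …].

ranges = [1.1205, 0.3349, 0.3002]

beam 1: φ=-45°, α=15°
  dir = (cos 15°, sin 15°) = (0.9659, 0.2588); from cell (4,7)
  next x-line at t=0.7143, next y-line at t=1.1205; Δt_x=1.0353, Δt_y=3.8637
    x: enter (5,7) at t=0.7143
    y: enter (5,8) at t=1.1205 ← occupied
  → r_1 = 1.1205
beam 2: φ=0°, α=60°
  dir = (cos 60°, sin 60°) = (0.5000, 0.8660); from cell (4,7)
  next x-line at t=1.3800, next y-line at t=0.3349; Δt_x=2.0000, Δt_y=1.1547
    y: enter (4,8) at t=0.3349 ← occupied
  → r_2 = 0.3349
beam 3: φ=45°, α=105°
  dir = (cos 105°, sin 105°) = (-0.2588, 0.9659); from cell (4,7)
  next x-line at t=1.1977, next y-line at t=0.3002; Δt_x=3.8637, Δt_y=1.0353
    y: enter (4,8) at t=0.3002 ← occupied
  → r_3 = 0.3002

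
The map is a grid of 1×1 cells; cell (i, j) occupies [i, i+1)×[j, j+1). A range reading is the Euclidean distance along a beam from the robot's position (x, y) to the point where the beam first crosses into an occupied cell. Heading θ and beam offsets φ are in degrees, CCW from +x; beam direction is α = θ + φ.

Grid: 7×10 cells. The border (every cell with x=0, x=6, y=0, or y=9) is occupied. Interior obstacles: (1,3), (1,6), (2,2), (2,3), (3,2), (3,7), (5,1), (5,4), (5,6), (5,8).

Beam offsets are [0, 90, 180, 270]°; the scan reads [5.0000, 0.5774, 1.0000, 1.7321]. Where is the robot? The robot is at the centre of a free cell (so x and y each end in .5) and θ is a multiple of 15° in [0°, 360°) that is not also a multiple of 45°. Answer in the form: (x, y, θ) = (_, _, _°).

Candidates: 30 free-cell centres × 16 headings = 480 poses. Raycast each; keep the one whose scan matches to 4 dp.
  (3.5, 4.5, 240°): beam 1 = 1.0000 ≠ 5.0000 ✗
  (4.5, 7.5, 120°): beam 1 = 1.7321 ≠ 5.0000 ✗
  (3.5, 3.5, 330°): beam 1 = 2.8868 ≠ 5.0000 ✗
  …
  (4.5, 2.5, 120°): r_1=5.0000, r_2=0.5774, r_3=1.0000, r_4=1.7321 — all match ✓
No second candidate reproduces the full scan.

(x, y, θ) = (4.5, 2.5, 120°)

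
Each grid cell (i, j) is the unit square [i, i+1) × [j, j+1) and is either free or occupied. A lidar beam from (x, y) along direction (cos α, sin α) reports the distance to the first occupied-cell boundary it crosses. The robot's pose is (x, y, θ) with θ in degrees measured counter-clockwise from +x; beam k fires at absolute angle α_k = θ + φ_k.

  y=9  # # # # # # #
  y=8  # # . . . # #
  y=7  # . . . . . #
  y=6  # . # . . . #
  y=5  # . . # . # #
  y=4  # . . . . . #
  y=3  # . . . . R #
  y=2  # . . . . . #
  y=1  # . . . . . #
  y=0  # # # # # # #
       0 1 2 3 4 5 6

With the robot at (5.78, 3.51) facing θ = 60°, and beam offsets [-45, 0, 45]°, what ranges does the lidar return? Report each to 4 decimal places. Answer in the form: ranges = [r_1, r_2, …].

ranges = [0.2278, 0.4400, 1.5426]

beam 1: φ=-45°, α=15°
  d=(0.9659,0.2588)  start (5,3)  tX=0.2278 tY=1.8932  stride 1/|dx|=1.0353 1/|dy|=3.8637
    cross x-line → (6,3), t=0.2278 (wall)
  → r_1 = 0.2278
beam 2: φ=0°, α=60°
  d=(0.5000,0.8660)  start (5,3)  tX=0.4400 tY=0.5658  stride 1/|dx|=2.0000 1/|dy|=1.1547
    cross x-line → (6,3), t=0.4400 (wall)
  → r_2 = 0.4400
beam 3: φ=45°, α=105°
  d=(-0.2588,0.9659)  start (5,3)  tX=3.0137 tY=0.5073  stride 1/|dx|=3.8637 1/|dy|=1.0353
    cross y-line → (5,4), t=0.5073
    cross y-line → (5,5), t=1.5426 (wall)
  → r_3 = 1.5426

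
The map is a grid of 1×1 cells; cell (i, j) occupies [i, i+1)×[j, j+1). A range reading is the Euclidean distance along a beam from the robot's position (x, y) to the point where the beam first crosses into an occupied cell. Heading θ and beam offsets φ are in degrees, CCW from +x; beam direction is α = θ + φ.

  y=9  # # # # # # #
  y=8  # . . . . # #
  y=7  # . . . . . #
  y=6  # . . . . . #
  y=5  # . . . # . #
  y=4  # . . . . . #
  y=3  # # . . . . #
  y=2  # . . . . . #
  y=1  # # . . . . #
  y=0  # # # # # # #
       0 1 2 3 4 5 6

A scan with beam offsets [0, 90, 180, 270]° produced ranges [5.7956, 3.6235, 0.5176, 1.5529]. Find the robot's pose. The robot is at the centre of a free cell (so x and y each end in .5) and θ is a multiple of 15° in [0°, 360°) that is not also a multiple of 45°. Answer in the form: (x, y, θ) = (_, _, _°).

(x, y, θ) = (4.5, 1.5, 75°)

Candidates: 36 free-cell centres × 16 headings = 576 poses. Raycast each; keep the one whose scan matches to 4 dp.
  (4.5, 2.5, 165°): beam 1 = 2.5882 ≠ 5.7956 ✗
  (1.5, 5.5, 300°): beam 1 = 5.1962 ≠ 5.7956 ✗
  (2.5, 5.5, 285°): beam 1 = 4.6587 ≠ 5.7956 ✗
  (5.5, 5.5, 330°): beam 1 = 0.5774 ≠ 5.7956 ✗
  …
  (4.5, 1.5, 75°): r_1=5.7956, r_2=3.6235, r_3=0.5176, r_4=1.5529 — all match ✓
Unique over the lattice → pose = (4.5, 1.5, 75°).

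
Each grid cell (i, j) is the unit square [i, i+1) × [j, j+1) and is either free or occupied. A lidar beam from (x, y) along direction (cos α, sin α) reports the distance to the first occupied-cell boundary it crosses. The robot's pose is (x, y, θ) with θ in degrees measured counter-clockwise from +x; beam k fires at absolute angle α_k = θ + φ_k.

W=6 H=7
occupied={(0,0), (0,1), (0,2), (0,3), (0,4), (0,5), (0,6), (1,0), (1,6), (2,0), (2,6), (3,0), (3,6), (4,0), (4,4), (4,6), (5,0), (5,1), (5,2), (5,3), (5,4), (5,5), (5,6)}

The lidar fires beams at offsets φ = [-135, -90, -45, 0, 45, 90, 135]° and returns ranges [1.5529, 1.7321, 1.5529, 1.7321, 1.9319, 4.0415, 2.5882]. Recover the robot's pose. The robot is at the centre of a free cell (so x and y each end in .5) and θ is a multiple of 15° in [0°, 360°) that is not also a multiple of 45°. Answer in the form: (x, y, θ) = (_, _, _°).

Candidates: 19 free-cell centres × 16 headings = 304 poses. Raycast each; keep the one whose scan matches to 4 dp.
  (2.5, 3.5, 240°): beam 1 = 2.5882 ≠ 1.5529 ✗
  (2.5, 4.5, 255°): beam 1 = 1.7321 ≠ 1.5529 ✗
  (3.5, 5.5, 240°): beam 1 = 0.5176 ≠ 1.5529 ✗
  (2.5, 2.5, 150°): beam 1 = 2.5882 ≠ 1.5529 ✗
  …
  (3.5, 2.5, 30°): r_1=1.5529, r_2=1.7321, r_3=1.5529, r_4=1.7321, r_5=1.9319, r_6=4.0415, r_7=2.5882 — all match ✓
No second candidate reproduces the full scan.

(x, y, θ) = (3.5, 2.5, 30°)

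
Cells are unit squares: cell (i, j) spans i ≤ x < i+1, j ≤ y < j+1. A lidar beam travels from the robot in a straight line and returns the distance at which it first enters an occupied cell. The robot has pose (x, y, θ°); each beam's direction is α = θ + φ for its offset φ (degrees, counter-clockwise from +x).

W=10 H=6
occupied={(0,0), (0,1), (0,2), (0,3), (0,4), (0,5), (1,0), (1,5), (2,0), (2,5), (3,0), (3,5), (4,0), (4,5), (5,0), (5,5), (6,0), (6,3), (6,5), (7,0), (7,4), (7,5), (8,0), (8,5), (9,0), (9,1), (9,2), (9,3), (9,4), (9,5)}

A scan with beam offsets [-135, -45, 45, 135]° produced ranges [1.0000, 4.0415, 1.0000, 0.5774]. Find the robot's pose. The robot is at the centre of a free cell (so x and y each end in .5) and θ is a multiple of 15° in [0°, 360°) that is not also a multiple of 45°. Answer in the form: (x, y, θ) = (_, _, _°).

(x, y, θ) = (5.5, 4.5, 285°)

Candidates: 30 free-cell centres × 16 headings = 480 poses. Raycast each; keep the one whose scan matches to 4 dp.
  (8.5, 4.5, 60°): beam 1 = 1.9319 ≠ 1.0000 ✗
  (3.5, 2.5, 345°): beam 1 = 2.8868 ≠ 1.0000 ✗
  (4.5, 4.5, 105°): beam 1 = 1.7321 ≠ 1.0000 ✗
  (7.5, 1.5, 255°): beam 1 = 1.7321 ≠ 1.0000 ✗
  …
  (5.5, 4.5, 285°): r_1=1.0000, r_2=4.0415, r_3=1.0000, r_4=0.5774 — all match ✓
Unique over the lattice → pose = (5.5, 4.5, 285°).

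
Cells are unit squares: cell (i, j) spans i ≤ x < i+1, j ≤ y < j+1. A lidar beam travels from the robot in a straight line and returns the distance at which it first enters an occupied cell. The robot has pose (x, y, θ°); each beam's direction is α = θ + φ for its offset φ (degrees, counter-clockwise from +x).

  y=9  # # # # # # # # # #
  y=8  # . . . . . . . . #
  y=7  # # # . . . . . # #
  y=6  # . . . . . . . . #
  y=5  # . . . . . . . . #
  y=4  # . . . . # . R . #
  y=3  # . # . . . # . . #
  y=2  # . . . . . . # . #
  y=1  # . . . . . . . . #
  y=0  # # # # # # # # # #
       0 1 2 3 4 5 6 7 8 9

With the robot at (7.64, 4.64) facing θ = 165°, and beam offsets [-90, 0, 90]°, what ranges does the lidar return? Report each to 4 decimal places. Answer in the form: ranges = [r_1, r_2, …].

ranges = [2.4433, 6.8742, 1.6979]

beam 1: φ=-90°, α=75°
  cosα=0.2588 sinα=0.9659 | (7,4) | tMaxX 1.3909 tMaxY 0.3727 | tΔX 3.8637 tΔY 1.0353
    t=0.3727 [y] (7,5)
    t=1.3909 [x] (8,5)
    t=1.4080 [y] (8,6)
    t=2.4433 [y] (8,7) — stop
  → r_1 = 2.4433
beam 2: φ=0°, α=165°
  cosα=-0.9659 sinα=0.2588 | (7,4) | tMaxX 0.6626 tMaxY 1.3909 | tΔX 1.0353 tΔY 3.8637
    t=0.6626 [x] (6,4)
    t=1.3909 [y] (6,5)
    t=1.6979 [x] (5,5)
    t=2.7331 [x] (4,5)
    t=3.7684 [x] (3,5)
    t=4.8037 [x] (2,5)
    t=5.2546 [y] (2,6)
    t=5.8390 [x] (1,6)
    t=6.8742 [x] (0,6) — stop
  → r_2 = 6.8742
beam 3: φ=90°, α=255°
  cosα=-0.2588 sinα=-0.9659 | (7,4) | tMaxX 2.4728 tMaxY 0.6626 | tΔX 3.8637 tΔY 1.0353
    t=0.6626 [y] (7,3)
    t=1.6979 [y] (7,2) — stop
  → r_3 = 1.6979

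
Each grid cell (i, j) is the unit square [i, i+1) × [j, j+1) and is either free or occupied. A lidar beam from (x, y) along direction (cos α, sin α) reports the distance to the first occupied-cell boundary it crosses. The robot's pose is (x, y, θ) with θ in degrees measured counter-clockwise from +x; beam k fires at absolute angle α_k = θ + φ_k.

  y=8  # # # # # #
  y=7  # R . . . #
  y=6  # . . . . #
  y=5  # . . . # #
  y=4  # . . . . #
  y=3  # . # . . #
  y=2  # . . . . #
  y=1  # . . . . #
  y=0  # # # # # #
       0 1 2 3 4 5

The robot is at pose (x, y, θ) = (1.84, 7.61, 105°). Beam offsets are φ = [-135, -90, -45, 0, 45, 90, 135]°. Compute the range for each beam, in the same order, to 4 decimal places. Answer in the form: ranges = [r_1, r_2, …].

ranges = [3.2200, 1.5068, 0.4503, 0.4038, 0.7800, 0.8696, 1.6800]

beam 1: φ=-135°, α=330°
  dir = (cos 330°, sin 330°) = (0.8660, -0.5000); from cell (1,7)
  next x-line at t=0.1848, next y-line at t=1.2200; Δt_x=1.1547, Δt_y=2.0000
    x: enter (2,7) at t=0.1848
    y: enter (2,6) at t=1.2200
    x: enter (3,6) at t=1.3395
    x: enter (4,6) at t=2.4942
    y: enter (4,5) at t=3.2200 ← occupied
  → r_1 = 3.2200
beam 2: φ=-90°, α=15°
  dir = (cos 15°, sin 15°) = (0.9659, 0.2588); from cell (1,7)
  next x-line at t=0.1656, next y-line at t=1.5068; Δt_x=1.0353, Δt_y=3.8637
    x: enter (2,7) at t=0.1656
    x: enter (3,7) at t=1.2009
    y: enter (3,8) at t=1.5068 ← occupied
  → r_2 = 1.5068
beam 3: φ=-45°, α=60°
  dir = (cos 60°, sin 60°) = (0.5000, 0.8660); from cell (1,7)
  next x-line at t=0.3200, next y-line at t=0.4503; Δt_x=2.0000, Δt_y=1.1547
    x: enter (2,7) at t=0.3200
    y: enter (2,8) at t=0.4503 ← occupied
  → r_3 = 0.4503
beam 4: φ=0°, α=105°
  dir = (cos 105°, sin 105°) = (-0.2588, 0.9659); from cell (1,7)
  next x-line at t=3.2455, next y-line at t=0.4038; Δt_x=3.8637, Δt_y=1.0353
    y: enter (1,8) at t=0.4038 ← occupied
  → r_4 = 0.4038
beam 5: φ=45°, α=150°
  dir = (cos 150°, sin 150°) = (-0.8660, 0.5000); from cell (1,7)
  next x-line at t=0.9699, next y-line at t=0.7800; Δt_x=1.1547, Δt_y=2.0000
    y: enter (1,8) at t=0.7800 ← occupied
  → r_5 = 0.7800
beam 6: φ=90°, α=195°
  dir = (cos 195°, sin 195°) = (-0.9659, -0.2588); from cell (1,7)
  next x-line at t=0.8696, next y-line at t=2.3569; Δt_x=1.0353, Δt_y=3.8637
    x: enter (0,7) at t=0.8696 ← occupied
  → r_6 = 0.8696
beam 7: φ=135°, α=240°
  dir = (cos 240°, sin 240°) = (-0.5000, -0.8660); from cell (1,7)
  next x-line at t=1.6800, next y-line at t=0.7044; Δt_x=2.0000, Δt_y=1.1547
    y: enter (1,6) at t=0.7044
    x: enter (0,6) at t=1.6800 ← occupied
  → r_7 = 1.6800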